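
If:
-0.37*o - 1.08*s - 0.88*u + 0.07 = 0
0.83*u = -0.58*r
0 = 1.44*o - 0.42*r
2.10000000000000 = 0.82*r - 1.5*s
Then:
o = 5.53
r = 18.97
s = 8.97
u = -13.26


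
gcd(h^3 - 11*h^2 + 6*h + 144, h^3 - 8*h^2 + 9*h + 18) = h - 6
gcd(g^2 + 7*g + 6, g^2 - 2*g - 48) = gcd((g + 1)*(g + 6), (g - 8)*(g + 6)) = g + 6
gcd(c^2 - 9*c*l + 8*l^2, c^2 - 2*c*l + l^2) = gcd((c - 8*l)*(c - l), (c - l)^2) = c - l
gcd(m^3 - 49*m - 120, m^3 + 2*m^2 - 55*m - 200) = m^2 - 3*m - 40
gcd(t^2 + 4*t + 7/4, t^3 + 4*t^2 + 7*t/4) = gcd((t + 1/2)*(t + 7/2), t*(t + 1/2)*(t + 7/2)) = t^2 + 4*t + 7/4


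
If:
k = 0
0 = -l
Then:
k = 0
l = 0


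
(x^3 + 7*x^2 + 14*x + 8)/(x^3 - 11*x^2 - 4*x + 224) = (x^2 + 3*x + 2)/(x^2 - 15*x + 56)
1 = 1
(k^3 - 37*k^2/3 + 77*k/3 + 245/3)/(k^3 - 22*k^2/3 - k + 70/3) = (k - 7)/(k - 2)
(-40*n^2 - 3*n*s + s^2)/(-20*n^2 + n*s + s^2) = (-8*n + s)/(-4*n + s)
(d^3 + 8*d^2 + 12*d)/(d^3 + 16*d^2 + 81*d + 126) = d*(d + 2)/(d^2 + 10*d + 21)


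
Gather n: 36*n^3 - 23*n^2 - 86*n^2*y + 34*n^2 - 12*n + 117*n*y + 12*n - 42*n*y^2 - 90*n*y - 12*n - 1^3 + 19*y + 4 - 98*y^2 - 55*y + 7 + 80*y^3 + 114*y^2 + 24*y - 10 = 36*n^3 + n^2*(11 - 86*y) + n*(-42*y^2 + 27*y - 12) + 80*y^3 + 16*y^2 - 12*y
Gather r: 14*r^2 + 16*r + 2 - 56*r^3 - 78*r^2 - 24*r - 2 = -56*r^3 - 64*r^2 - 8*r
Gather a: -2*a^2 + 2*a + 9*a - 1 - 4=-2*a^2 + 11*a - 5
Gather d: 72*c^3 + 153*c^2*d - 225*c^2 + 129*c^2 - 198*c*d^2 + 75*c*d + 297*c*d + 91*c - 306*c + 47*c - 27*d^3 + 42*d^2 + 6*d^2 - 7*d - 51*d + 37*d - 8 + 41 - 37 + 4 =72*c^3 - 96*c^2 - 168*c - 27*d^3 + d^2*(48 - 198*c) + d*(153*c^2 + 372*c - 21)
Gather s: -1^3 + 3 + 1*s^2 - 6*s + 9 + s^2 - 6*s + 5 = 2*s^2 - 12*s + 16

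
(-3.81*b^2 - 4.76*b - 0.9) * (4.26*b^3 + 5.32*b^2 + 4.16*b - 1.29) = -16.2306*b^5 - 40.5468*b^4 - 45.0068*b^3 - 19.6747*b^2 + 2.3964*b + 1.161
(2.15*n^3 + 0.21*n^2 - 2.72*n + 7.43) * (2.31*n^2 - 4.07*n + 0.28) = 4.9665*n^5 - 8.2654*n^4 - 6.5359*n^3 + 28.2925*n^2 - 31.0017*n + 2.0804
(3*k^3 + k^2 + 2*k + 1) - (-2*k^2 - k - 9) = 3*k^3 + 3*k^2 + 3*k + 10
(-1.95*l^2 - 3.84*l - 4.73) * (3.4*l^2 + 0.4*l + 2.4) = -6.63*l^4 - 13.836*l^3 - 22.298*l^2 - 11.108*l - 11.352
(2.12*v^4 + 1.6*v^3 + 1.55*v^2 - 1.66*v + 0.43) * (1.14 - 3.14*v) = -6.6568*v^5 - 2.6072*v^4 - 3.043*v^3 + 6.9794*v^2 - 3.2426*v + 0.4902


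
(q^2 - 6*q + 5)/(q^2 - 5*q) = (q - 1)/q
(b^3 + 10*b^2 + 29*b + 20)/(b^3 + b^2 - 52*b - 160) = (b + 1)/(b - 8)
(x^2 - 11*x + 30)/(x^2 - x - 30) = (x - 5)/(x + 5)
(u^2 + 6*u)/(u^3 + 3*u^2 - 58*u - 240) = u/(u^2 - 3*u - 40)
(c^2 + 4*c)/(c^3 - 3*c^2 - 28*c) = 1/(c - 7)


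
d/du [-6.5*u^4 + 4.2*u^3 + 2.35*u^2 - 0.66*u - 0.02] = -26.0*u^3 + 12.6*u^2 + 4.7*u - 0.66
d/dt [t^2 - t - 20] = 2*t - 1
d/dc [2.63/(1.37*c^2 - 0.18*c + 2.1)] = (0.4734 - 7.2062*c)/(1.37*c^2 - 0.18*c + 2.1)^2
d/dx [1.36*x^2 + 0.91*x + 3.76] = 2.72*x + 0.91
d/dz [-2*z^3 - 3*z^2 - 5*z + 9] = -6*z^2 - 6*z - 5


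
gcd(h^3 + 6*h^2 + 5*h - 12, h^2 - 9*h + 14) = 1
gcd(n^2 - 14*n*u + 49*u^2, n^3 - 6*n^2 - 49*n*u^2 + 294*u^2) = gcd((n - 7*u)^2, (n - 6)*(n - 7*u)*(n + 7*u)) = -n + 7*u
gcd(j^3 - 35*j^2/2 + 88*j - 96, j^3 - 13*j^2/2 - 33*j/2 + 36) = j^2 - 19*j/2 + 12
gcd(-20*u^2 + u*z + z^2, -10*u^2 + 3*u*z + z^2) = 5*u + z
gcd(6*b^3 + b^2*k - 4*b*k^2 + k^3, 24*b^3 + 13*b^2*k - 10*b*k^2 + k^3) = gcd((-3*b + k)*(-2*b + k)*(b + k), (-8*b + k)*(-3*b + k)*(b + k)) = 3*b^2 + 2*b*k - k^2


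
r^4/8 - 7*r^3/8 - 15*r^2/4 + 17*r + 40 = (r/4 + 1)*(r/2 + 1)*(r - 8)*(r - 5)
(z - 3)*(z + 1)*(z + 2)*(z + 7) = z^4 + 7*z^3 - 7*z^2 - 55*z - 42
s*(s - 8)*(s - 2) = s^3 - 10*s^2 + 16*s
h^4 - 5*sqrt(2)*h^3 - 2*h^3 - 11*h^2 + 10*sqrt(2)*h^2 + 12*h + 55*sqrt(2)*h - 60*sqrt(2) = (h - 4)*(h - 1)*(h + 3)*(h - 5*sqrt(2))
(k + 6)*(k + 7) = k^2 + 13*k + 42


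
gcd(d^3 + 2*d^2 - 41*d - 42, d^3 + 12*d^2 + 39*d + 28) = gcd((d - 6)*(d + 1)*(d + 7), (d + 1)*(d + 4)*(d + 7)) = d^2 + 8*d + 7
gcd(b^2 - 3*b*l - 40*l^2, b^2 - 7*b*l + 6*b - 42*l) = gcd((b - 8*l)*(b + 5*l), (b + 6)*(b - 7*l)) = 1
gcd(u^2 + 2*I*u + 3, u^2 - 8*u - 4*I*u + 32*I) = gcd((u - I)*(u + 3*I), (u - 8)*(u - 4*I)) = 1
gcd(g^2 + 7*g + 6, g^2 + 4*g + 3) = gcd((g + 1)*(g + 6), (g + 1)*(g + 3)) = g + 1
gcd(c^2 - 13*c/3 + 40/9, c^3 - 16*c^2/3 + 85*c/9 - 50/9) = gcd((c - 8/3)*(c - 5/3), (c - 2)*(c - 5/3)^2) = c - 5/3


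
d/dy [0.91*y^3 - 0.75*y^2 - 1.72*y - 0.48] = 2.73*y^2 - 1.5*y - 1.72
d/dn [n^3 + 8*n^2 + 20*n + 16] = 3*n^2 + 16*n + 20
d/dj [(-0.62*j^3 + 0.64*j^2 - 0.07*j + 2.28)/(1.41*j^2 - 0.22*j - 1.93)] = (-0.8742*j^4 + 0.2728*j^3 + 3.5477*j^2 - 8.9*j + 0.6367)/(1.9881*j^4 - 0.6204*j^3 - 5.3942*j^2 + 0.8492*j + 3.7249)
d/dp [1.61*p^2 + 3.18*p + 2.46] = 3.22*p + 3.18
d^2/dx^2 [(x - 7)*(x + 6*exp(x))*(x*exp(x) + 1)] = x^3*exp(x) + 24*x^2*exp(2*x) - x^2*exp(x) - 120*x*exp(2*x) - 16*x*exp(x) - 156*exp(2*x) - 44*exp(x) + 2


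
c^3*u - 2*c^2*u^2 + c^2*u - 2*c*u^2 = c*(c - 2*u)*(c*u + u)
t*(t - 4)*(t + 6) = t^3 + 2*t^2 - 24*t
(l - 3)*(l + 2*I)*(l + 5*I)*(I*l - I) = I*l^4 - 7*l^3 - 4*I*l^3 + 28*l^2 - 7*I*l^2 - 21*l + 40*I*l - 30*I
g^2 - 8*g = g*(g - 8)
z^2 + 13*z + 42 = (z + 6)*(z + 7)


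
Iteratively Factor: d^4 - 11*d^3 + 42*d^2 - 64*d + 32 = (d - 2)*(d^3 - 9*d^2 + 24*d - 16) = (d - 4)*(d - 2)*(d^2 - 5*d + 4) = (d - 4)*(d - 2)*(d - 1)*(d - 4)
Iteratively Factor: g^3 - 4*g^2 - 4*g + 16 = (g + 2)*(g^2 - 6*g + 8) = (g - 2)*(g + 2)*(g - 4)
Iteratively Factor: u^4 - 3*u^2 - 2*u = (u + 1)*(u^3 - u^2 - 2*u) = (u + 1)^2*(u^2 - 2*u) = u*(u + 1)^2*(u - 2)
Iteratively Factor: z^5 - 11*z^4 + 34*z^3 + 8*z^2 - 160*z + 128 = (z - 4)*(z^4 - 7*z^3 + 6*z^2 + 32*z - 32) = (z - 4)*(z + 2)*(z^3 - 9*z^2 + 24*z - 16) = (z - 4)^2*(z + 2)*(z^2 - 5*z + 4) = (z - 4)^2*(z - 1)*(z + 2)*(z - 4)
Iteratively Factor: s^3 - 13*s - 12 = (s - 4)*(s^2 + 4*s + 3) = (s - 4)*(s + 1)*(s + 3)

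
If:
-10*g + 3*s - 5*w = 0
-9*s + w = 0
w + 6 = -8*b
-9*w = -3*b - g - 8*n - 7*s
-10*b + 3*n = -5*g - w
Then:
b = -462/1061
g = 1246/1061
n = -8180/3183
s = -890/3183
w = -2670/1061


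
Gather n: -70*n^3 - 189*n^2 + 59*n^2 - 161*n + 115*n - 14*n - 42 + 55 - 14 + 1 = -70*n^3 - 130*n^2 - 60*n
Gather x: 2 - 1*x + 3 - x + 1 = 6 - 2*x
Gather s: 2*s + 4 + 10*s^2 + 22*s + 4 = 10*s^2 + 24*s + 8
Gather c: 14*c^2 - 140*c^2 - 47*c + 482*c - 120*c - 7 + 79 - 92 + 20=-126*c^2 + 315*c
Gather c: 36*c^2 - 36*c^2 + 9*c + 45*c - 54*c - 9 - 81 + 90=0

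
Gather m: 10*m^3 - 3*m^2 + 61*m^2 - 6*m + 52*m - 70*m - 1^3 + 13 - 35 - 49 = 10*m^3 + 58*m^2 - 24*m - 72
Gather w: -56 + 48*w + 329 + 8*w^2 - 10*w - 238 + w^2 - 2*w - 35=9*w^2 + 36*w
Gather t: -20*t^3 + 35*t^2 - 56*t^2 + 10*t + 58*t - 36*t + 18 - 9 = -20*t^3 - 21*t^2 + 32*t + 9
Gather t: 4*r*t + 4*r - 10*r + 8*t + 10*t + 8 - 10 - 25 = -6*r + t*(4*r + 18) - 27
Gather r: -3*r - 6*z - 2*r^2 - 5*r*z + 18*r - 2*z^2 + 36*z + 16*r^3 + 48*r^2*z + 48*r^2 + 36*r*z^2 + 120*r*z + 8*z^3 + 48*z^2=16*r^3 + r^2*(48*z + 46) + r*(36*z^2 + 115*z + 15) + 8*z^3 + 46*z^2 + 30*z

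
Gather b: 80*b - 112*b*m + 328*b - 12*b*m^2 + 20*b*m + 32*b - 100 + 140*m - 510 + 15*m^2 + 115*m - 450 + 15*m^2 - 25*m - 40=b*(-12*m^2 - 92*m + 440) + 30*m^2 + 230*m - 1100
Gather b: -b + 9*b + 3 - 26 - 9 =8*b - 32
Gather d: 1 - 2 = -1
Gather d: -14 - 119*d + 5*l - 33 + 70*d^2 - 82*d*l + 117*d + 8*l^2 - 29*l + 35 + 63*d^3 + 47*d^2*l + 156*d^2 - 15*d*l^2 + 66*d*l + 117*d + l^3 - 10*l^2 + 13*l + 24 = 63*d^3 + d^2*(47*l + 226) + d*(-15*l^2 - 16*l + 115) + l^3 - 2*l^2 - 11*l + 12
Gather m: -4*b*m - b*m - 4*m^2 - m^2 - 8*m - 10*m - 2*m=-5*m^2 + m*(-5*b - 20)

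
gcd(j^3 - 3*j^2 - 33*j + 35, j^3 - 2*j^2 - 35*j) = j^2 - 2*j - 35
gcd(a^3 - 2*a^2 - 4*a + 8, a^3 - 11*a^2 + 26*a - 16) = a - 2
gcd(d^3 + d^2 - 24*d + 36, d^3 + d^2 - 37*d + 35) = 1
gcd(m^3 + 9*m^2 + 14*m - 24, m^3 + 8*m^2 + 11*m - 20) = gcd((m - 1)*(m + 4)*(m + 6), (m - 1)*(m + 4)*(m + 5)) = m^2 + 3*m - 4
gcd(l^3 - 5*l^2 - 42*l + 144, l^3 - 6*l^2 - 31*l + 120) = l^2 - 11*l + 24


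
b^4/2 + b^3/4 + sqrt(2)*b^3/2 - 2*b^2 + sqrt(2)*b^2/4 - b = b*(b/2 + sqrt(2))*(b + 1/2)*(b - sqrt(2))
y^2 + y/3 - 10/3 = (y - 5/3)*(y + 2)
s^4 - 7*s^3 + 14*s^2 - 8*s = s*(s - 4)*(s - 2)*(s - 1)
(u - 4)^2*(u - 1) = u^3 - 9*u^2 + 24*u - 16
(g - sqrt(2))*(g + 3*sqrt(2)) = g^2 + 2*sqrt(2)*g - 6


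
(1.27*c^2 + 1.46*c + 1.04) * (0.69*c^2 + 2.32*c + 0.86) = 0.8763*c^4 + 3.9538*c^3 + 5.197*c^2 + 3.6684*c + 0.8944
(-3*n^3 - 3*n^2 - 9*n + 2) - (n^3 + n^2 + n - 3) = -4*n^3 - 4*n^2 - 10*n + 5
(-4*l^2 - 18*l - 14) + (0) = -4*l^2 - 18*l - 14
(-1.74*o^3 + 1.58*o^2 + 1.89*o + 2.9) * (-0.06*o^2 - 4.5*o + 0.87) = 0.1044*o^5 + 7.7352*o^4 - 8.7372*o^3 - 7.3044*o^2 - 11.4057*o + 2.523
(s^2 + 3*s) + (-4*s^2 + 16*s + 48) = -3*s^2 + 19*s + 48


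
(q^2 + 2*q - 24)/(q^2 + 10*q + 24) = (q - 4)/(q + 4)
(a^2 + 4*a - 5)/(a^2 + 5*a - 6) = (a + 5)/(a + 6)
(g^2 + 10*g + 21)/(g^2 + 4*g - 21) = (g + 3)/(g - 3)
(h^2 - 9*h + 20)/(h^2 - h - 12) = (h - 5)/(h + 3)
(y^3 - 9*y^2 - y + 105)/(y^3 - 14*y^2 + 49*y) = (y^2 - 2*y - 15)/(y*(y - 7))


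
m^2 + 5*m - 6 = (m - 1)*(m + 6)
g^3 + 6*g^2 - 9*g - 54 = (g - 3)*(g + 3)*(g + 6)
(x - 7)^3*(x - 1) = x^4 - 22*x^3 + 168*x^2 - 490*x + 343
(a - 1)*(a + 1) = a^2 - 1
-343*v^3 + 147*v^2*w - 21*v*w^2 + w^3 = (-7*v + w)^3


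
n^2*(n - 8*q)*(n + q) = n^4 - 7*n^3*q - 8*n^2*q^2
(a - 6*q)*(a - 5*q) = a^2 - 11*a*q + 30*q^2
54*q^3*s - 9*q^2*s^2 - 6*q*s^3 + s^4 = s*(-6*q + s)*(-3*q + s)*(3*q + s)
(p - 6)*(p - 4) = p^2 - 10*p + 24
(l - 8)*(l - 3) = l^2 - 11*l + 24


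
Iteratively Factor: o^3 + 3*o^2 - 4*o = (o - 1)*(o^2 + 4*o) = (o - 1)*(o + 4)*(o)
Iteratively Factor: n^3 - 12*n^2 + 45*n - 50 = (n - 5)*(n^2 - 7*n + 10) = (n - 5)^2*(n - 2)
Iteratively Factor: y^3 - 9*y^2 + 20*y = (y - 5)*(y^2 - 4*y) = (y - 5)*(y - 4)*(y)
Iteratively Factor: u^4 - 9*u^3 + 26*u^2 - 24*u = (u - 2)*(u^3 - 7*u^2 + 12*u) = (u - 3)*(u - 2)*(u^2 - 4*u) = u*(u - 3)*(u - 2)*(u - 4)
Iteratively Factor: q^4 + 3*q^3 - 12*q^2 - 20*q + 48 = (q - 2)*(q^3 + 5*q^2 - 2*q - 24) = (q - 2)*(q + 4)*(q^2 + q - 6) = (q - 2)^2*(q + 4)*(q + 3)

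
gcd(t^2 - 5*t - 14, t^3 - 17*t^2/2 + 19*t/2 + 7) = t - 7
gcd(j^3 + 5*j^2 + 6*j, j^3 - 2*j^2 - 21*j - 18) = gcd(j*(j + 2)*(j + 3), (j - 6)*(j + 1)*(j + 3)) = j + 3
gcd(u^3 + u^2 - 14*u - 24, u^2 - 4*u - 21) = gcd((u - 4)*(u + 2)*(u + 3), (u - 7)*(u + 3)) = u + 3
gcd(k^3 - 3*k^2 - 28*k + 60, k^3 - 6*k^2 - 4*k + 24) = k^2 - 8*k + 12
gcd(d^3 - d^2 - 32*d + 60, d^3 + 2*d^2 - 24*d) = d + 6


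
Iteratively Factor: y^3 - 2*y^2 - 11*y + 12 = (y + 3)*(y^2 - 5*y + 4) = (y - 1)*(y + 3)*(y - 4)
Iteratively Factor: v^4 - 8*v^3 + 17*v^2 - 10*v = (v - 5)*(v^3 - 3*v^2 + 2*v) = (v - 5)*(v - 1)*(v^2 - 2*v) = v*(v - 5)*(v - 1)*(v - 2)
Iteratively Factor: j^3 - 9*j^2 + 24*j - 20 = (j - 5)*(j^2 - 4*j + 4) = (j - 5)*(j - 2)*(j - 2)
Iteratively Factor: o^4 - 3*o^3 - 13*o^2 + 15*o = (o)*(o^3 - 3*o^2 - 13*o + 15) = o*(o - 5)*(o^2 + 2*o - 3) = o*(o - 5)*(o - 1)*(o + 3)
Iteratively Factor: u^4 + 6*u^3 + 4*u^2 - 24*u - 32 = (u + 2)*(u^3 + 4*u^2 - 4*u - 16) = (u + 2)*(u + 4)*(u^2 - 4) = (u + 2)^2*(u + 4)*(u - 2)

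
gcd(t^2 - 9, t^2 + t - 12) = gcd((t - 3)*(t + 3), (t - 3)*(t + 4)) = t - 3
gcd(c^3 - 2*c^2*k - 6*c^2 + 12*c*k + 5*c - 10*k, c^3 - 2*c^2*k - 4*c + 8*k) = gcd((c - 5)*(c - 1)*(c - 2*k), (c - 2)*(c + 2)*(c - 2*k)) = c - 2*k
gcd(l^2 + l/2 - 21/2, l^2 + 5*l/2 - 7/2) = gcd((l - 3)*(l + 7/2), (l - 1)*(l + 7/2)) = l + 7/2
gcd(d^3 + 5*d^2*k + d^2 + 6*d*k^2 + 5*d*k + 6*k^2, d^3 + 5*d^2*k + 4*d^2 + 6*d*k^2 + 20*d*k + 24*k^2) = d^2 + 5*d*k + 6*k^2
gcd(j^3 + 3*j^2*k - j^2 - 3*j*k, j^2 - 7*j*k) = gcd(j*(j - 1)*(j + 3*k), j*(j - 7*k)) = j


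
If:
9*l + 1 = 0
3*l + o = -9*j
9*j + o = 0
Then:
No Solution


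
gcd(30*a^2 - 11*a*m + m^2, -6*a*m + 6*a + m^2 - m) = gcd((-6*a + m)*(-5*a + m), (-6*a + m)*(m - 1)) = 6*a - m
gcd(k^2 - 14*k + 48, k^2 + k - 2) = 1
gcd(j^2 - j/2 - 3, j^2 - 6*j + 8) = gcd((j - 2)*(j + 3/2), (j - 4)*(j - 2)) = j - 2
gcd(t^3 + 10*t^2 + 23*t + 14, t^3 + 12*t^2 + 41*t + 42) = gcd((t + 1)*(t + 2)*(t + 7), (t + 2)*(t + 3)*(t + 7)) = t^2 + 9*t + 14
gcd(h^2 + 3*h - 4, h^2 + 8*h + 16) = h + 4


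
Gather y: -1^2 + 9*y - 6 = 9*y - 7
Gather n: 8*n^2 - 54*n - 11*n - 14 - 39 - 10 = 8*n^2 - 65*n - 63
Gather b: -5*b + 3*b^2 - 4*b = 3*b^2 - 9*b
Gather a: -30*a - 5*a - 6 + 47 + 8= 49 - 35*a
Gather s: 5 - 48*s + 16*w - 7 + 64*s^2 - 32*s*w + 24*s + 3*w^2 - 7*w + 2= 64*s^2 + s*(-32*w - 24) + 3*w^2 + 9*w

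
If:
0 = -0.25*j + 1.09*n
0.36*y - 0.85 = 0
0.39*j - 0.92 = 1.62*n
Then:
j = 49.89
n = 11.44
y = 2.36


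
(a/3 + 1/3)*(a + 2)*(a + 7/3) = a^3/3 + 16*a^2/9 + 3*a + 14/9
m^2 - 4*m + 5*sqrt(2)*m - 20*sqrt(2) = (m - 4)*(m + 5*sqrt(2))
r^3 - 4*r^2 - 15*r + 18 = (r - 6)*(r - 1)*(r + 3)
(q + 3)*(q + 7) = q^2 + 10*q + 21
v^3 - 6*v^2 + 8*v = v*(v - 4)*(v - 2)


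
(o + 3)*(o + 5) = o^2 + 8*o + 15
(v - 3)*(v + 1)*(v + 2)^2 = v^4 + 2*v^3 - 7*v^2 - 20*v - 12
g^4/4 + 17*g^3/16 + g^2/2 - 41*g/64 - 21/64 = (g/4 + 1/4)*(g - 3/4)*(g + 1/2)*(g + 7/2)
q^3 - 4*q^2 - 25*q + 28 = (q - 7)*(q - 1)*(q + 4)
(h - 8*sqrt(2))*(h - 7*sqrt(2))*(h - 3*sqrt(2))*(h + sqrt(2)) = h^4 - 17*sqrt(2)*h^3 + 166*h^2 - 134*sqrt(2)*h - 672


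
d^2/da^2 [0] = 0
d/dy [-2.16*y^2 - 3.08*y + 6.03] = -4.32*y - 3.08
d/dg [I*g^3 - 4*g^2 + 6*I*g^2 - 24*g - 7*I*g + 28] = 3*I*g^2 + g*(-8 + 12*I) - 24 - 7*I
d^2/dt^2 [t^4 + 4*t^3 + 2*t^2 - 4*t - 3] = 12*t^2 + 24*t + 4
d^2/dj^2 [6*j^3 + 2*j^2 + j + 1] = 36*j + 4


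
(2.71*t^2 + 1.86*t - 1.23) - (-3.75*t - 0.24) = 2.71*t^2 + 5.61*t - 0.99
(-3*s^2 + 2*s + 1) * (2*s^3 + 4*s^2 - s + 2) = -6*s^5 - 8*s^4 + 13*s^3 - 4*s^2 + 3*s + 2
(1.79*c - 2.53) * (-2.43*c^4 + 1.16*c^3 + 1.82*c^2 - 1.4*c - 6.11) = -4.3497*c^5 + 8.2243*c^4 + 0.323*c^3 - 7.1106*c^2 - 7.3949*c + 15.4583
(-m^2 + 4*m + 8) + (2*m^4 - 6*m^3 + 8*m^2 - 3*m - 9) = 2*m^4 - 6*m^3 + 7*m^2 + m - 1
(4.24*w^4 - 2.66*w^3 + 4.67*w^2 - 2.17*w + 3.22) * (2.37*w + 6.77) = 10.0488*w^5 + 22.4006*w^4 - 6.9403*w^3 + 26.473*w^2 - 7.0595*w + 21.7994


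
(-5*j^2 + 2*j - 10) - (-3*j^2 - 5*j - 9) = -2*j^2 + 7*j - 1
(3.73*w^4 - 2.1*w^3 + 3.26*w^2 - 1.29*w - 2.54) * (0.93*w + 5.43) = 3.4689*w^5 + 18.3009*w^4 - 8.3712*w^3 + 16.5021*w^2 - 9.3669*w - 13.7922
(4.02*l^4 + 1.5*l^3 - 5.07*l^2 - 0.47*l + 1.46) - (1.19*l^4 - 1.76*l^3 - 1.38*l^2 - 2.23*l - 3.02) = 2.83*l^4 + 3.26*l^3 - 3.69*l^2 + 1.76*l + 4.48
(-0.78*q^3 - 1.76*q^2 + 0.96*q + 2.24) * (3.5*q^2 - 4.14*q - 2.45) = -2.73*q^5 - 2.9308*q^4 + 12.5574*q^3 + 8.1776*q^2 - 11.6256*q - 5.488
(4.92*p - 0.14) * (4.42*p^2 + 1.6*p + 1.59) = 21.7464*p^3 + 7.2532*p^2 + 7.5988*p - 0.2226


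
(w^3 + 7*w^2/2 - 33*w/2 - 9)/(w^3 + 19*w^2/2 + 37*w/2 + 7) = (w^2 + 3*w - 18)/(w^2 + 9*w + 14)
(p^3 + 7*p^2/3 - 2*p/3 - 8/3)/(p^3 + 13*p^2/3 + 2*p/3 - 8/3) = (3*p^3 + 7*p^2 - 2*p - 8)/(3*p^3 + 13*p^2 + 2*p - 8)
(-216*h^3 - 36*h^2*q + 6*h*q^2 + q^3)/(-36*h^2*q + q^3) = (6*h + q)/q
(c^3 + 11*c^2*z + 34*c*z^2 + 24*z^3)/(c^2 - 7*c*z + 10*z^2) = (c^3 + 11*c^2*z + 34*c*z^2 + 24*z^3)/(c^2 - 7*c*z + 10*z^2)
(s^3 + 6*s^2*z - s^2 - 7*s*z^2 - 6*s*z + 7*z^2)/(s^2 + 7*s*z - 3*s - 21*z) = (s^2 - s*z - s + z)/(s - 3)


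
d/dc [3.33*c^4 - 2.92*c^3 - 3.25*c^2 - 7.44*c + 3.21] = 13.32*c^3 - 8.76*c^2 - 6.5*c - 7.44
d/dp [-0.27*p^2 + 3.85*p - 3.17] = 3.85 - 0.54*p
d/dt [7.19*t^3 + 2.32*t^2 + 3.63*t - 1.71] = 21.57*t^2 + 4.64*t + 3.63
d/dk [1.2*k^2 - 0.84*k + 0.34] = 2.4*k - 0.84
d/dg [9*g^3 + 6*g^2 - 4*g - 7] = 27*g^2 + 12*g - 4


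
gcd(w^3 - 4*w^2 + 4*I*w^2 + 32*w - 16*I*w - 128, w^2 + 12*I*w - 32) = w + 8*I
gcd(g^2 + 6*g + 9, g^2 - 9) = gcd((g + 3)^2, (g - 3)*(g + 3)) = g + 3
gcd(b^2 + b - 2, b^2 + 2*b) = b + 2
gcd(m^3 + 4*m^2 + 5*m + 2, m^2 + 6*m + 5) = m + 1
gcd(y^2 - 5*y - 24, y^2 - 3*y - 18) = y + 3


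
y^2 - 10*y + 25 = (y - 5)^2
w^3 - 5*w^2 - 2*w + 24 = (w - 4)*(w - 3)*(w + 2)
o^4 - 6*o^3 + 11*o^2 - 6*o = o*(o - 3)*(o - 2)*(o - 1)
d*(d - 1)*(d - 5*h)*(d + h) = d^4 - 4*d^3*h - d^3 - 5*d^2*h^2 + 4*d^2*h + 5*d*h^2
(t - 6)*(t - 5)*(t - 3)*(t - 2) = t^4 - 16*t^3 + 91*t^2 - 216*t + 180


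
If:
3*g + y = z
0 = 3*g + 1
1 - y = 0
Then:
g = -1/3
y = 1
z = 0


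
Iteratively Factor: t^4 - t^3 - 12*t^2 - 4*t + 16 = (t + 2)*(t^3 - 3*t^2 - 6*t + 8) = (t - 4)*(t + 2)*(t^2 + t - 2) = (t - 4)*(t - 1)*(t + 2)*(t + 2)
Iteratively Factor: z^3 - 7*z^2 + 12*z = (z - 3)*(z^2 - 4*z) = z*(z - 3)*(z - 4)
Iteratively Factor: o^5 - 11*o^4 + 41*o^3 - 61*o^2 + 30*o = (o - 5)*(o^4 - 6*o^3 + 11*o^2 - 6*o) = (o - 5)*(o - 3)*(o^3 - 3*o^2 + 2*o) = (o - 5)*(o - 3)*(o - 2)*(o^2 - o) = o*(o - 5)*(o - 3)*(o - 2)*(o - 1)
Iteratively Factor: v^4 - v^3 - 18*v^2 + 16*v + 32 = (v + 1)*(v^3 - 2*v^2 - 16*v + 32) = (v + 1)*(v + 4)*(v^2 - 6*v + 8) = (v - 2)*(v + 1)*(v + 4)*(v - 4)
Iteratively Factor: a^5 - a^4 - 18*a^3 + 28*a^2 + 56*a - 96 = (a - 2)*(a^4 + a^3 - 16*a^2 - 4*a + 48) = (a - 2)*(a + 4)*(a^3 - 3*a^2 - 4*a + 12) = (a - 3)*(a - 2)*(a + 4)*(a^2 - 4) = (a - 3)*(a - 2)^2*(a + 4)*(a + 2)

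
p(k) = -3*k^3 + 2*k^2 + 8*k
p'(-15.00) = -2077.00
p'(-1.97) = -34.81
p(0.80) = 6.14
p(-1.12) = -2.24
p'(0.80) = 5.44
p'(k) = -9*k^2 + 4*k + 8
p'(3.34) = -79.04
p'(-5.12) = -248.41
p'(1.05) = 2.28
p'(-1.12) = -7.77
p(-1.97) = 14.94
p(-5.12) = 414.12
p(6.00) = -528.00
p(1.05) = 7.13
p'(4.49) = -155.48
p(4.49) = -195.32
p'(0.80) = 5.44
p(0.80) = 6.14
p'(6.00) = -292.00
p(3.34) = -62.75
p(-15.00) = 10455.00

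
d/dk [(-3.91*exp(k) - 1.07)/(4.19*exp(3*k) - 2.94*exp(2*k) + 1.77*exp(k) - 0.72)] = (32.7658*exp(3*k) + 1.9545*exp(2*k) - 6.2916*exp(k) + 4.7091)*exp(k)/(17.5561*exp(6*k) - 24.6372*exp(5*k) + 23.4762*exp(4*k) - 16.4412*exp(3*k) + 7.3665*exp(2*k) - 2.5488*exp(k) + 0.5184)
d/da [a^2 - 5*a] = 2*a - 5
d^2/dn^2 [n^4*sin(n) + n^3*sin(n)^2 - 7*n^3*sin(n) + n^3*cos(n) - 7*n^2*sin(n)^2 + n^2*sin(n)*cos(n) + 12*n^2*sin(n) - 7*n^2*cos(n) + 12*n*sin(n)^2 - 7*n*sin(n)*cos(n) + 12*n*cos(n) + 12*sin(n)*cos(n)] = -n^4*sin(n) + 7*sqrt(2)*n^3*sin(n + pi/4) + 2*n^3*cos(2*n) - 6*n^2*sin(n) + 4*n^2*sin(2*n) - 35*n^2*cos(n) - 14*n^2*cos(2*n) - 14*n*sin(n) - 14*n*sin(2*n) + 42*n*cos(n) + 25*n*cos(2*n) + 3*n + sin(2*n) - 14*cos(n) - 7*cos(2*n) - 7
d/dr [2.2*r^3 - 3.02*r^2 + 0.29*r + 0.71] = 6.6*r^2 - 6.04*r + 0.29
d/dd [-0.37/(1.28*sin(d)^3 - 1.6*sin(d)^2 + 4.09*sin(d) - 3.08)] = (1.4208*sin(d)^2 - 1.184*sin(d) + 1.5133)*cos(d)/(1.28*sin(d)^3 - 1.6*sin(d)^2 + 4.09*sin(d) - 3.08)^2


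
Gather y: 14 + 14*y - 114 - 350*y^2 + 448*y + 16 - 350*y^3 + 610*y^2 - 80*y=-350*y^3 + 260*y^2 + 382*y - 84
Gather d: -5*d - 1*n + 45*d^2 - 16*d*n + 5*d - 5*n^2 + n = 45*d^2 - 16*d*n - 5*n^2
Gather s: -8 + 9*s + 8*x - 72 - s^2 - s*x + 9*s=-s^2 + s*(18 - x) + 8*x - 80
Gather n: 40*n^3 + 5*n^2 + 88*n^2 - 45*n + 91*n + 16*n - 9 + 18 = 40*n^3 + 93*n^2 + 62*n + 9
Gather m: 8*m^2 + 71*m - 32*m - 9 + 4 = 8*m^2 + 39*m - 5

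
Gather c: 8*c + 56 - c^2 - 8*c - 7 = 49 - c^2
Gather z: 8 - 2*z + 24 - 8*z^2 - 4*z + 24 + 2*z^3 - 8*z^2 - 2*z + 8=2*z^3 - 16*z^2 - 8*z + 64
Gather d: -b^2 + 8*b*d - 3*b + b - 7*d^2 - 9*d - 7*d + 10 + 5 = -b^2 - 2*b - 7*d^2 + d*(8*b - 16) + 15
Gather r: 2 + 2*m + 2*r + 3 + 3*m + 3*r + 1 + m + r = 6*m + 6*r + 6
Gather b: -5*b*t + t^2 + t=-5*b*t + t^2 + t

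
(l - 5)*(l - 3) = l^2 - 8*l + 15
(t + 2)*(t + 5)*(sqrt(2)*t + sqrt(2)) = sqrt(2)*t^3 + 8*sqrt(2)*t^2 + 17*sqrt(2)*t + 10*sqrt(2)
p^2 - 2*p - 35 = (p - 7)*(p + 5)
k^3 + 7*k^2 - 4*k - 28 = (k - 2)*(k + 2)*(k + 7)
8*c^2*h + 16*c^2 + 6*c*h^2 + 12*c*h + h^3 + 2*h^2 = (2*c + h)*(4*c + h)*(h + 2)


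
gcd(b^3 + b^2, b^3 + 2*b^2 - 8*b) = b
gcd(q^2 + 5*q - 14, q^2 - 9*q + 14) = q - 2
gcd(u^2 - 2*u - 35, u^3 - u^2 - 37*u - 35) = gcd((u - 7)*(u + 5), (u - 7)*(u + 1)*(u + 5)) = u^2 - 2*u - 35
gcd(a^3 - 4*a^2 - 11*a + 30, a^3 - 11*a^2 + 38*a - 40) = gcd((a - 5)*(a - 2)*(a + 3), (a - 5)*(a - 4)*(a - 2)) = a^2 - 7*a + 10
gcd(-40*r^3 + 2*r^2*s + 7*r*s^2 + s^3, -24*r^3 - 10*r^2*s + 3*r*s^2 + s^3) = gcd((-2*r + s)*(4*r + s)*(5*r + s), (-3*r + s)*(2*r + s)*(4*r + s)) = 4*r + s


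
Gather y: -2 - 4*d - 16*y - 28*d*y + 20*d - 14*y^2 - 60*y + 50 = 16*d - 14*y^2 + y*(-28*d - 76) + 48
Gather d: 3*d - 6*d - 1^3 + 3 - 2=-3*d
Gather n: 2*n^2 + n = 2*n^2 + n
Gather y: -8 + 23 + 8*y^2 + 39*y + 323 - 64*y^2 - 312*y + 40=-56*y^2 - 273*y + 378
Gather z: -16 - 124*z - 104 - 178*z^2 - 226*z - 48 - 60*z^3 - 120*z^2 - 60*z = -60*z^3 - 298*z^2 - 410*z - 168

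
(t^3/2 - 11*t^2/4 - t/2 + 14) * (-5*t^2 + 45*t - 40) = -5*t^5/2 + 145*t^4/4 - 565*t^3/4 + 35*t^2/2 + 650*t - 560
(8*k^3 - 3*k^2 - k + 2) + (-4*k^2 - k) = 8*k^3 - 7*k^2 - 2*k + 2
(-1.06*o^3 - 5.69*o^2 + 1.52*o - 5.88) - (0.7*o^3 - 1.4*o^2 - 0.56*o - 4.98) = -1.76*o^3 - 4.29*o^2 + 2.08*o - 0.899999999999999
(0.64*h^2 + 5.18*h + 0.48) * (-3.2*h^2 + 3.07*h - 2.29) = -2.048*h^4 - 14.6112*h^3 + 12.901*h^2 - 10.3886*h - 1.0992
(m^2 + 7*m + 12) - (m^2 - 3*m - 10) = 10*m + 22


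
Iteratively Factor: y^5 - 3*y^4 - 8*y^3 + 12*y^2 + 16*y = (y - 4)*(y^4 + y^3 - 4*y^2 - 4*y) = (y - 4)*(y + 1)*(y^3 - 4*y) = y*(y - 4)*(y + 1)*(y^2 - 4) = y*(y - 4)*(y + 1)*(y + 2)*(y - 2)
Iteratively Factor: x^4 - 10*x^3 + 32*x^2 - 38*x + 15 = (x - 1)*(x^3 - 9*x^2 + 23*x - 15) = (x - 5)*(x - 1)*(x^2 - 4*x + 3) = (x - 5)*(x - 1)^2*(x - 3)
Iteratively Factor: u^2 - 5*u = (u)*(u - 5)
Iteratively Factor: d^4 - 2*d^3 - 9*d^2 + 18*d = (d - 2)*(d^3 - 9*d) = (d - 3)*(d - 2)*(d^2 + 3*d) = d*(d - 3)*(d - 2)*(d + 3)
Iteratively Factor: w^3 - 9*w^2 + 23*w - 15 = (w - 3)*(w^2 - 6*w + 5) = (w - 3)*(w - 1)*(w - 5)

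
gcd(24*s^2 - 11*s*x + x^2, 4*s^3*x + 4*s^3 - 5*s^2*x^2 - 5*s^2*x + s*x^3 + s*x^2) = 1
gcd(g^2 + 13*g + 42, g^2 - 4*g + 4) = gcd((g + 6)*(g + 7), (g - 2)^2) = 1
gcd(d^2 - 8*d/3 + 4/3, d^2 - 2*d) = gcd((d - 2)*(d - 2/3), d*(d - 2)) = d - 2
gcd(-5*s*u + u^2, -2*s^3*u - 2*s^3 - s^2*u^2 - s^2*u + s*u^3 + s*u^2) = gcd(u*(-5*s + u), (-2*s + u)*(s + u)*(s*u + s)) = 1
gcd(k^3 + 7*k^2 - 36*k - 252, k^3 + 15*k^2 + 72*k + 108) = k + 6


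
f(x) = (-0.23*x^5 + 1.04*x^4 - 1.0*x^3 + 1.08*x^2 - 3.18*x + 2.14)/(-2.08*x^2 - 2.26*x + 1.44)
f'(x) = (4.16*x + 2.26)*(-0.23*x^5 + 1.04*x^4 - 1.0*x^3 + 1.08*x^2 - 3.18*x + 2.14)/(-2.08*x^2 - 2.26*x + 1.44)^2 + (-1.15*x^4 + 4.16*x^3 - 3.0*x^2 + 2.16*x - 3.18)/(-2.08*x^2 - 2.26*x + 1.44)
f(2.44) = -0.20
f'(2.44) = -0.09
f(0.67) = -0.37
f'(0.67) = 3.89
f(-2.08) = -17.79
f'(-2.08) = -11.94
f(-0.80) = 3.33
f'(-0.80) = -6.78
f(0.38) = 3.75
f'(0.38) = 42.04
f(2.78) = -0.20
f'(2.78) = 0.11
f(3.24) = -0.06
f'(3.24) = 0.50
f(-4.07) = -26.98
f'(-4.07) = 10.99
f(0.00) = 1.49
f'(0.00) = 0.12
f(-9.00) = -144.87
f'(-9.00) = 39.18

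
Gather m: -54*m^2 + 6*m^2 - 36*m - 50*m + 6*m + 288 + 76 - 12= -48*m^2 - 80*m + 352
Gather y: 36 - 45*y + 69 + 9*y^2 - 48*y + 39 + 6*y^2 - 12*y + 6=15*y^2 - 105*y + 150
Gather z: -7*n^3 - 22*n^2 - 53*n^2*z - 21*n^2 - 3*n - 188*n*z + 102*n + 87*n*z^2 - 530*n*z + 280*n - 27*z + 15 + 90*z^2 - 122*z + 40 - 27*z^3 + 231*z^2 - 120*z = -7*n^3 - 43*n^2 + 379*n - 27*z^3 + z^2*(87*n + 321) + z*(-53*n^2 - 718*n - 269) + 55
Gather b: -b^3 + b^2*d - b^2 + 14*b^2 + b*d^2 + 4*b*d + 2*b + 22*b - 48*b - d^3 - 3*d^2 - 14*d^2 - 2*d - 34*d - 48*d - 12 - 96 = -b^3 + b^2*(d + 13) + b*(d^2 + 4*d - 24) - d^3 - 17*d^2 - 84*d - 108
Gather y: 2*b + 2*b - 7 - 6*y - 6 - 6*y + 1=4*b - 12*y - 12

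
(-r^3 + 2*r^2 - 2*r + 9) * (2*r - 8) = -2*r^4 + 12*r^3 - 20*r^2 + 34*r - 72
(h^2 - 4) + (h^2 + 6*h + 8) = 2*h^2 + 6*h + 4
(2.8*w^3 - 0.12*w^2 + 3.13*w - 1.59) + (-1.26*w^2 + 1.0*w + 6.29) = 2.8*w^3 - 1.38*w^2 + 4.13*w + 4.7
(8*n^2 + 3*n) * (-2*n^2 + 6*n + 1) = -16*n^4 + 42*n^3 + 26*n^2 + 3*n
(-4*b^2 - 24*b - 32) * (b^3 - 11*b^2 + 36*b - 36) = -4*b^5 + 20*b^4 + 88*b^3 - 368*b^2 - 288*b + 1152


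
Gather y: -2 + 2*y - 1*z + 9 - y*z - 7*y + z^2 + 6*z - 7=y*(-z - 5) + z^2 + 5*z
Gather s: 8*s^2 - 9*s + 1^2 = 8*s^2 - 9*s + 1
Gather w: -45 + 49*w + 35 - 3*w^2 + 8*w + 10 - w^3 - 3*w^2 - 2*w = -w^3 - 6*w^2 + 55*w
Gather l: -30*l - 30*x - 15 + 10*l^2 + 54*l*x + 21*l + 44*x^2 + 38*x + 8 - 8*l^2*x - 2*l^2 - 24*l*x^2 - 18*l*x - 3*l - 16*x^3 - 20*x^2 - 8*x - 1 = l^2*(8 - 8*x) + l*(-24*x^2 + 36*x - 12) - 16*x^3 + 24*x^2 - 8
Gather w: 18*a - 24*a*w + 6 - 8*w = 18*a + w*(-24*a - 8) + 6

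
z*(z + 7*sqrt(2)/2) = z^2 + 7*sqrt(2)*z/2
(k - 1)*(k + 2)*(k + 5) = k^3 + 6*k^2 + 3*k - 10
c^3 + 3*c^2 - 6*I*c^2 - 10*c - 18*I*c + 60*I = (c - 2)*(c + 5)*(c - 6*I)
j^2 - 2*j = j*(j - 2)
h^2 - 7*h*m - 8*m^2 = (h - 8*m)*(h + m)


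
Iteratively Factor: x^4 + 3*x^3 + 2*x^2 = (x)*(x^3 + 3*x^2 + 2*x) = x*(x + 1)*(x^2 + 2*x) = x^2*(x + 1)*(x + 2)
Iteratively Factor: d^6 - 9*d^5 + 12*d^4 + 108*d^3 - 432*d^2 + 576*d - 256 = (d + 4)*(d^5 - 13*d^4 + 64*d^3 - 148*d^2 + 160*d - 64) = (d - 1)*(d + 4)*(d^4 - 12*d^3 + 52*d^2 - 96*d + 64) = (d - 2)*(d - 1)*(d + 4)*(d^3 - 10*d^2 + 32*d - 32) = (d - 4)*(d - 2)*(d - 1)*(d + 4)*(d^2 - 6*d + 8) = (d - 4)*(d - 2)^2*(d - 1)*(d + 4)*(d - 4)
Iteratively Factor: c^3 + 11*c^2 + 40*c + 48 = (c + 4)*(c^2 + 7*c + 12) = (c + 3)*(c + 4)*(c + 4)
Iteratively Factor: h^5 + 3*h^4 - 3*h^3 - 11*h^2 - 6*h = (h + 3)*(h^4 - 3*h^2 - 2*h) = (h - 2)*(h + 3)*(h^3 + 2*h^2 + h) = h*(h - 2)*(h + 3)*(h^2 + 2*h + 1) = h*(h - 2)*(h + 1)*(h + 3)*(h + 1)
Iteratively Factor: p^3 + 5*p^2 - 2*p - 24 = (p + 3)*(p^2 + 2*p - 8) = (p + 3)*(p + 4)*(p - 2)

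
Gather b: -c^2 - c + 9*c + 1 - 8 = -c^2 + 8*c - 7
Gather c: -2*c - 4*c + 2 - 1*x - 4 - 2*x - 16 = -6*c - 3*x - 18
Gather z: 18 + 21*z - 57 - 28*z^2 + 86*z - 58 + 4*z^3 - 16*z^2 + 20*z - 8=4*z^3 - 44*z^2 + 127*z - 105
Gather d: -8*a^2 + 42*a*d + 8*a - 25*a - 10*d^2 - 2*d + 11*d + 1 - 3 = -8*a^2 - 17*a - 10*d^2 + d*(42*a + 9) - 2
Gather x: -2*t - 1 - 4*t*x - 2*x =-2*t + x*(-4*t - 2) - 1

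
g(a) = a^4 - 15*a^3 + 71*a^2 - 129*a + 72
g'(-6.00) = -3465.00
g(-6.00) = 7938.00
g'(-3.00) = -1068.00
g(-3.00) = 1584.00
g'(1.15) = -19.13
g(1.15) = -3.52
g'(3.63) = -15.17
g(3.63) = -4.56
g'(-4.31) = -1897.20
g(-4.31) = 3492.91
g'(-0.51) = -213.66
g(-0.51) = 158.31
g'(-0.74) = -260.34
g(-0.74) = 212.72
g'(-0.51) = -213.66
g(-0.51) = 158.31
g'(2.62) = 6.08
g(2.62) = -1.26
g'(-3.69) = -1466.68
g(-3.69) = 2453.80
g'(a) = 4*a^3 - 45*a^2 + 142*a - 129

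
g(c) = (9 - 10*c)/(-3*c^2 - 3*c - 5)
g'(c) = (9 - 10*c)*(6*c + 3)/(-3*c^2 - 3*c - 5)^2 - 10/(-3*c^2 - 3*c - 5)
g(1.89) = 0.46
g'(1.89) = 0.16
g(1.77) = 0.44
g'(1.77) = 0.20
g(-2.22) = -2.38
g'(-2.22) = -1.11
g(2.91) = 0.51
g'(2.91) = -0.01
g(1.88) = 0.46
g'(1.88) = 0.16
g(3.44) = 0.50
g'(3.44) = -0.04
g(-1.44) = -3.39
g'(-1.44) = -1.32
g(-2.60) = -2.00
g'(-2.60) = -0.87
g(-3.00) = -1.70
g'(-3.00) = -0.67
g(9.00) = 0.29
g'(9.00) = -0.02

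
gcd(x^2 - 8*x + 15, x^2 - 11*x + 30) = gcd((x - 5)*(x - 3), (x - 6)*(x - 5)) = x - 5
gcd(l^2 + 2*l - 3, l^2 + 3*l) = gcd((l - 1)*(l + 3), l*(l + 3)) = l + 3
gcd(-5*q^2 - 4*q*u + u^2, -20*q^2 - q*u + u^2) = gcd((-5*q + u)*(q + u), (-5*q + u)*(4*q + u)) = 5*q - u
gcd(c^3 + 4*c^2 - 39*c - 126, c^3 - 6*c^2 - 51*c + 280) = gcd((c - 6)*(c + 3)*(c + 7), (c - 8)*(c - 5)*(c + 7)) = c + 7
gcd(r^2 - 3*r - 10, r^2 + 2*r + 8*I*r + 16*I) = r + 2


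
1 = 1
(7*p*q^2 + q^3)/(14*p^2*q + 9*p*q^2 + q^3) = q/(2*p + q)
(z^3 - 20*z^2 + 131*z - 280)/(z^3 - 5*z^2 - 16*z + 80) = (z^2 - 15*z + 56)/(z^2 - 16)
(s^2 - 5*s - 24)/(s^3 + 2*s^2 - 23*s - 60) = (s - 8)/(s^2 - s - 20)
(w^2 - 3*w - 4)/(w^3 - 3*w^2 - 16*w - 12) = (w - 4)/(w^2 - 4*w - 12)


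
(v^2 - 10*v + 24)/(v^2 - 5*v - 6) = (v - 4)/(v + 1)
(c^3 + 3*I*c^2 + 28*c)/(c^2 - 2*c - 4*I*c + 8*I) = c*(c + 7*I)/(c - 2)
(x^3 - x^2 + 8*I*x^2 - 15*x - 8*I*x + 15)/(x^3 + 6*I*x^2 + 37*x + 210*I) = (x^2 + x*(-1 + 3*I) - 3*I)/(x^2 + I*x + 42)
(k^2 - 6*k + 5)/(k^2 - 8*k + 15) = (k - 1)/(k - 3)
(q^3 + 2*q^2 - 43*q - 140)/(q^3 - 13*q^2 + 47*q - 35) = (q^2 + 9*q + 20)/(q^2 - 6*q + 5)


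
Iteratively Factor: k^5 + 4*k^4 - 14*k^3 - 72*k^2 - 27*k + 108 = (k + 3)*(k^4 + k^3 - 17*k^2 - 21*k + 36) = (k + 3)^2*(k^3 - 2*k^2 - 11*k + 12) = (k + 3)^3*(k^2 - 5*k + 4) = (k - 4)*(k + 3)^3*(k - 1)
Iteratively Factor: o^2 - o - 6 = (o - 3)*(o + 2)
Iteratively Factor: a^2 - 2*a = (a - 2)*(a)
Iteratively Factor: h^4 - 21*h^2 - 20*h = (h + 1)*(h^3 - h^2 - 20*h) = h*(h + 1)*(h^2 - h - 20) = h*(h - 5)*(h + 1)*(h + 4)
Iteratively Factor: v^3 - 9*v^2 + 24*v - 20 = (v - 2)*(v^2 - 7*v + 10) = (v - 2)^2*(v - 5)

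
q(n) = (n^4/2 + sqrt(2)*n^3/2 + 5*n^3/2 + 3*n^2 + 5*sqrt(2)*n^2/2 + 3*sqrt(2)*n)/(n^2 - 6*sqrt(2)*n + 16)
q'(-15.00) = -8.46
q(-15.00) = 43.16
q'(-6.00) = -1.23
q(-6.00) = 1.60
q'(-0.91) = -0.06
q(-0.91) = -0.02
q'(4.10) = -144.90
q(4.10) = -247.31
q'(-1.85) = 0.01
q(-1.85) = 0.00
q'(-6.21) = -1.36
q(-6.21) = 1.88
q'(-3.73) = -0.21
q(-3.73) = 0.09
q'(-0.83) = -0.06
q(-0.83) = -0.03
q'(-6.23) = -1.37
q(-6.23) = 1.90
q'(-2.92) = -0.04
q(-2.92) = 0.00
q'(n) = (-2*n + 6*sqrt(2))*(n^4/2 + sqrt(2)*n^3/2 + 5*n^3/2 + 3*n^2 + 5*sqrt(2)*n^2/2 + 3*sqrt(2)*n)/(n^2 - 6*sqrt(2)*n + 16)^2 + (2*n^3 + 3*sqrt(2)*n^2/2 + 15*n^2/2 + 6*n + 5*sqrt(2)*n + 3*sqrt(2))/(n^2 - 6*sqrt(2)*n + 16) = (2*n^5 - 17*sqrt(2)*n^4 + 5*n^4 - 60*sqrt(2)*n^3 + 40*n^3 + 6*sqrt(2)*n^2 + 180*n^2 + 192*n + 160*sqrt(2)*n + 96*sqrt(2))/(2*(n^4 - 12*sqrt(2)*n^3 + 104*n^2 - 192*sqrt(2)*n + 256))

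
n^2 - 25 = (n - 5)*(n + 5)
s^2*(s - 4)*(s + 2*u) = s^4 + 2*s^3*u - 4*s^3 - 8*s^2*u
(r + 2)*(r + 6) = r^2 + 8*r + 12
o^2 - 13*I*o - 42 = (o - 7*I)*(o - 6*I)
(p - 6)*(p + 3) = p^2 - 3*p - 18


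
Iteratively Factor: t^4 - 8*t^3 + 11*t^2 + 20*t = (t + 1)*(t^3 - 9*t^2 + 20*t) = (t - 5)*(t + 1)*(t^2 - 4*t) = (t - 5)*(t - 4)*(t + 1)*(t)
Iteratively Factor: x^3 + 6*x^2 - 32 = (x + 4)*(x^2 + 2*x - 8) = (x - 2)*(x + 4)*(x + 4)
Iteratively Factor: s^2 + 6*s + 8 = (s + 2)*(s + 4)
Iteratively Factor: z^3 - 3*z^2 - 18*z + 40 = (z - 5)*(z^2 + 2*z - 8) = (z - 5)*(z - 2)*(z + 4)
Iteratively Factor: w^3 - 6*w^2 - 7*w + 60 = (w + 3)*(w^2 - 9*w + 20) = (w - 4)*(w + 3)*(w - 5)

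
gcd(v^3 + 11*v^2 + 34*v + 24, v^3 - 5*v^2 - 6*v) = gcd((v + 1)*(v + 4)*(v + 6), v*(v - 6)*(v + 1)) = v + 1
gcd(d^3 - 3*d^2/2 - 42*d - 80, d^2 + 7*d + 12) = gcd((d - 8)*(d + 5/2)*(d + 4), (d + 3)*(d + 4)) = d + 4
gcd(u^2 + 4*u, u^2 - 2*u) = u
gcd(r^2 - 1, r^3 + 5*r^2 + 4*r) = r + 1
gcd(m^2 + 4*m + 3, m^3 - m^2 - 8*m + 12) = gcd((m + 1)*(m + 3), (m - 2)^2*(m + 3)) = m + 3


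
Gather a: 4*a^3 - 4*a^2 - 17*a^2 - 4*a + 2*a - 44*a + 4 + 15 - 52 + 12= 4*a^3 - 21*a^2 - 46*a - 21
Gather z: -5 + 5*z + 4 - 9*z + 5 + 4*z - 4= 0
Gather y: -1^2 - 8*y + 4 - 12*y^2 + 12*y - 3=-12*y^2 + 4*y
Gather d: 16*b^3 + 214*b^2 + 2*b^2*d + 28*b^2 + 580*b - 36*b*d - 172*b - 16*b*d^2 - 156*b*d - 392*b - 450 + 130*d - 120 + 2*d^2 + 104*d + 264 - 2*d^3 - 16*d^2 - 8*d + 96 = 16*b^3 + 242*b^2 + 16*b - 2*d^3 + d^2*(-16*b - 14) + d*(2*b^2 - 192*b + 226) - 210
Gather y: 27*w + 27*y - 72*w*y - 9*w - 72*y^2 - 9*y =18*w - 72*y^2 + y*(18 - 72*w)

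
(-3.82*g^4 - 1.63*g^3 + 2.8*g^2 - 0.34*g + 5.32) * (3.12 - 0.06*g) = 0.2292*g^5 - 11.8206*g^4 - 5.2536*g^3 + 8.7564*g^2 - 1.38*g + 16.5984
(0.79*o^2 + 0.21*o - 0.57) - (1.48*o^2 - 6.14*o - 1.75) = -0.69*o^2 + 6.35*o + 1.18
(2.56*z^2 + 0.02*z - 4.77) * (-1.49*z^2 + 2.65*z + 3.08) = -3.8144*z^4 + 6.7542*z^3 + 15.0451*z^2 - 12.5789*z - 14.6916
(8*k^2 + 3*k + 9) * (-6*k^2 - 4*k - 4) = -48*k^4 - 50*k^3 - 98*k^2 - 48*k - 36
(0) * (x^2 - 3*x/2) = 0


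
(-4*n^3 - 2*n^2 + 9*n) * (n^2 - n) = -4*n^5 + 2*n^4 + 11*n^3 - 9*n^2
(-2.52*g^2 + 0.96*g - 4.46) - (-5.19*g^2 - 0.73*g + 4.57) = 2.67*g^2 + 1.69*g - 9.03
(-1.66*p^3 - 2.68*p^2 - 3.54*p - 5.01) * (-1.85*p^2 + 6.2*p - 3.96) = 3.071*p^5 - 5.334*p^4 - 3.4934*p^3 - 2.0667*p^2 - 17.0436*p + 19.8396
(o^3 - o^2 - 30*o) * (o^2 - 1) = o^5 - o^4 - 31*o^3 + o^2 + 30*o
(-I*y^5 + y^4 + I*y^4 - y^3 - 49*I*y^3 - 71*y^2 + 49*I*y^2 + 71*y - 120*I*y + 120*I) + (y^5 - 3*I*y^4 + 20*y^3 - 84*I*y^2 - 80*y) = y^5 - I*y^5 + y^4 - 2*I*y^4 + 19*y^3 - 49*I*y^3 - 71*y^2 - 35*I*y^2 - 9*y - 120*I*y + 120*I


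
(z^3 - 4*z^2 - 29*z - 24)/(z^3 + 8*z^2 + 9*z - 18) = (z^2 - 7*z - 8)/(z^2 + 5*z - 6)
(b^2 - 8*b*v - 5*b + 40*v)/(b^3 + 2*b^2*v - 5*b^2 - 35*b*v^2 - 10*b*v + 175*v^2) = (-b + 8*v)/(-b^2 - 2*b*v + 35*v^2)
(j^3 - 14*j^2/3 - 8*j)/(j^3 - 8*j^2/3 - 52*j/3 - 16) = j/(j + 2)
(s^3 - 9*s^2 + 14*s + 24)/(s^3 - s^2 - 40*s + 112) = (s^2 - 5*s - 6)/(s^2 + 3*s - 28)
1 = 1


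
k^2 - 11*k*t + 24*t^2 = (k - 8*t)*(k - 3*t)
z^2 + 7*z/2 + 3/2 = (z + 1/2)*(z + 3)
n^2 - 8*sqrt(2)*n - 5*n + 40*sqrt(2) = (n - 5)*(n - 8*sqrt(2))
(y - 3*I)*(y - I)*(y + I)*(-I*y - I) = -I*y^4 - 3*y^3 - I*y^3 - 3*y^2 - I*y^2 - 3*y - I*y - 3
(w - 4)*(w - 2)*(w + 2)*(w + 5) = w^4 + w^3 - 24*w^2 - 4*w + 80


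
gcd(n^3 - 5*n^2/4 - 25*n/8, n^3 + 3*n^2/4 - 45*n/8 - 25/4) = n^2 - 5*n/4 - 25/8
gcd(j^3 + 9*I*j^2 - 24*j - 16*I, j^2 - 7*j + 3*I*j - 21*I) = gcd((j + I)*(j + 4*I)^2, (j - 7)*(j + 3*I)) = 1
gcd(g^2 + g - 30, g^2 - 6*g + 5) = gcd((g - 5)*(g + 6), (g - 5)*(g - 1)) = g - 5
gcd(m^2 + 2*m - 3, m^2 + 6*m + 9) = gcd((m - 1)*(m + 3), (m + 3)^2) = m + 3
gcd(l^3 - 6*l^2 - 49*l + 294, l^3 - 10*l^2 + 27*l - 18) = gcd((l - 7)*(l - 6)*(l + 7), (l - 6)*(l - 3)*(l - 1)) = l - 6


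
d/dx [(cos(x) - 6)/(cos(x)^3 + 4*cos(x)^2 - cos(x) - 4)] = (-93*cos(x)/2 - 7*cos(2*x) + cos(3*x)/2 + 3)/((cos(x) + 4)^2*sin(x)^3)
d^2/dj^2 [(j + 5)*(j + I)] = 2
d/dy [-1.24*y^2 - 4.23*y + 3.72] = -2.48*y - 4.23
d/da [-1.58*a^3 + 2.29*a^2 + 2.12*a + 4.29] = -4.74*a^2 + 4.58*a + 2.12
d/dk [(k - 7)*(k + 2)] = 2*k - 5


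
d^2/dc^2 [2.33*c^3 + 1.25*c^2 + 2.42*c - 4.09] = 13.98*c + 2.5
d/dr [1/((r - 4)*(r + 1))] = (3 - 2*r)/(r^4 - 6*r^3 + r^2 + 24*r + 16)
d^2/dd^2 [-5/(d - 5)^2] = -30/(d - 5)^4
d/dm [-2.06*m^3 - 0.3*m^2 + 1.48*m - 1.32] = -6.18*m^2 - 0.6*m + 1.48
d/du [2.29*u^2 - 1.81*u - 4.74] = 4.58*u - 1.81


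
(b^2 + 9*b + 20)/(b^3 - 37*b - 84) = (b + 5)/(b^2 - 4*b - 21)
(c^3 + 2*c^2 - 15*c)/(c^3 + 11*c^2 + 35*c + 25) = c*(c - 3)/(c^2 + 6*c + 5)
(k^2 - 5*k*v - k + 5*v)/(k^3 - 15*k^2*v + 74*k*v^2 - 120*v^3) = (k - 1)/(k^2 - 10*k*v + 24*v^2)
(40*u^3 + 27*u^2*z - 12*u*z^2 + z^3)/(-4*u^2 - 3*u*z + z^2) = (40*u^2 - 13*u*z + z^2)/(-4*u + z)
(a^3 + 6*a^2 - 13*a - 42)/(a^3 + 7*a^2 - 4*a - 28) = (a - 3)/(a - 2)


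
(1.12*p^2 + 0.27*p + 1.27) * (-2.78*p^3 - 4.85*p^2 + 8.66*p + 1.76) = -3.1136*p^5 - 6.1826*p^4 + 4.8591*p^3 - 1.8501*p^2 + 11.4734*p + 2.2352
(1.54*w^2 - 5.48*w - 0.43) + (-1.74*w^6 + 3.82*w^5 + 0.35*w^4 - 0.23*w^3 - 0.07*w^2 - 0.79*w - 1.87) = -1.74*w^6 + 3.82*w^5 + 0.35*w^4 - 0.23*w^3 + 1.47*w^2 - 6.27*w - 2.3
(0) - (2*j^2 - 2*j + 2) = -2*j^2 + 2*j - 2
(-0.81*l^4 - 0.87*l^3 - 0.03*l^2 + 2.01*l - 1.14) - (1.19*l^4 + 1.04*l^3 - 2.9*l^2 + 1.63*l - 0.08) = -2.0*l^4 - 1.91*l^3 + 2.87*l^2 + 0.38*l - 1.06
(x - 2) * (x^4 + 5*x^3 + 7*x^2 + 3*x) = x^5 + 3*x^4 - 3*x^3 - 11*x^2 - 6*x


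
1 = 1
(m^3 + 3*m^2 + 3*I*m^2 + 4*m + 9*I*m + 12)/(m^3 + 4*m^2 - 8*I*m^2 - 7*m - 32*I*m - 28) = (m^2 + m*(3 + 4*I) + 12*I)/(m^2 + m*(4 - 7*I) - 28*I)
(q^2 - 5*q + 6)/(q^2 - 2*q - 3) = (q - 2)/(q + 1)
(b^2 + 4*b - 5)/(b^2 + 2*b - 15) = (b - 1)/(b - 3)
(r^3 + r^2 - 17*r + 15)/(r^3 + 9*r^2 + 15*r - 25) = (r - 3)/(r + 5)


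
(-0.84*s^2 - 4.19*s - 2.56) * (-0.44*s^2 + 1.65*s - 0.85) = 0.3696*s^4 + 0.4576*s^3 - 5.0731*s^2 - 0.6625*s + 2.176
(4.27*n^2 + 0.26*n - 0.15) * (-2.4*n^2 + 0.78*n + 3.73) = -10.248*n^4 + 2.7066*n^3 + 16.4899*n^2 + 0.8528*n - 0.5595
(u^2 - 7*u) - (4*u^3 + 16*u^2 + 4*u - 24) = -4*u^3 - 15*u^2 - 11*u + 24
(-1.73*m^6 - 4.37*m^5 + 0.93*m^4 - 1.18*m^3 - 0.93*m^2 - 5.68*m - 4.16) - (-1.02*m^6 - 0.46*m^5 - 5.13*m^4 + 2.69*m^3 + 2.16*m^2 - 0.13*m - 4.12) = -0.71*m^6 - 3.91*m^5 + 6.06*m^4 - 3.87*m^3 - 3.09*m^2 - 5.55*m - 0.04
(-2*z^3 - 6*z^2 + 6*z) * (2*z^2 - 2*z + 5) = -4*z^5 - 8*z^4 + 14*z^3 - 42*z^2 + 30*z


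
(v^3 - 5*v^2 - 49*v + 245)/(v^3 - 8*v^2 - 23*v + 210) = (v^2 + 2*v - 35)/(v^2 - v - 30)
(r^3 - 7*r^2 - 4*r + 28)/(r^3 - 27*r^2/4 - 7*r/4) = 4*(r^2 - 4)/(r*(4*r + 1))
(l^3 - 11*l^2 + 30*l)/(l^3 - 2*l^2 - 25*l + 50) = l*(l - 6)/(l^2 + 3*l - 10)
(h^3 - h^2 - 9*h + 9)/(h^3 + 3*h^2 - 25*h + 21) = (h + 3)/(h + 7)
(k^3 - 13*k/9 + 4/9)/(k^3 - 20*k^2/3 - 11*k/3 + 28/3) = (k - 1/3)/(k - 7)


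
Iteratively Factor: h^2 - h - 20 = (h + 4)*(h - 5)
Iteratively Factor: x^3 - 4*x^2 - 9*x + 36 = (x - 4)*(x^2 - 9) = (x - 4)*(x + 3)*(x - 3)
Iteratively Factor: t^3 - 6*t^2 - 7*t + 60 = (t + 3)*(t^2 - 9*t + 20) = (t - 5)*(t + 3)*(t - 4)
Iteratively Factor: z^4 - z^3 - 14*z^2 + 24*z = (z - 2)*(z^3 + z^2 - 12*z) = z*(z - 2)*(z^2 + z - 12) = z*(z - 2)*(z + 4)*(z - 3)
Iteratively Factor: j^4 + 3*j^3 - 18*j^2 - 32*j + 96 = (j - 3)*(j^3 + 6*j^2 - 32) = (j - 3)*(j + 4)*(j^2 + 2*j - 8) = (j - 3)*(j + 4)^2*(j - 2)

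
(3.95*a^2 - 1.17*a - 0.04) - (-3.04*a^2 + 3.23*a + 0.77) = 6.99*a^2 - 4.4*a - 0.81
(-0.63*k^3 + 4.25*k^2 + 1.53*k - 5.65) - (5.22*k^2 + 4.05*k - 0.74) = -0.63*k^3 - 0.97*k^2 - 2.52*k - 4.91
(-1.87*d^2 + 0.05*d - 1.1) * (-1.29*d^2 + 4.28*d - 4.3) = 2.4123*d^4 - 8.0681*d^3 + 9.674*d^2 - 4.923*d + 4.73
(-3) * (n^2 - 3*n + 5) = -3*n^2 + 9*n - 15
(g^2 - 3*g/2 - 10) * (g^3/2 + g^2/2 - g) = g^5/2 - g^4/4 - 27*g^3/4 - 7*g^2/2 + 10*g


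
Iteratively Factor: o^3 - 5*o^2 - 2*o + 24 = (o - 3)*(o^2 - 2*o - 8) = (o - 3)*(o + 2)*(o - 4)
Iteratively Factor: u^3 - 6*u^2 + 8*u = (u)*(u^2 - 6*u + 8) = u*(u - 2)*(u - 4)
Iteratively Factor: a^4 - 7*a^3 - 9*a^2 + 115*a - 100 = (a - 1)*(a^3 - 6*a^2 - 15*a + 100) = (a - 5)*(a - 1)*(a^2 - a - 20) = (a - 5)^2*(a - 1)*(a + 4)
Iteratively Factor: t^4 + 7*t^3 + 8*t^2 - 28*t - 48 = (t - 2)*(t^3 + 9*t^2 + 26*t + 24) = (t - 2)*(t + 2)*(t^2 + 7*t + 12) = (t - 2)*(t + 2)*(t + 3)*(t + 4)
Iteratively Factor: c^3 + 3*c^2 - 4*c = (c + 4)*(c^2 - c) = c*(c + 4)*(c - 1)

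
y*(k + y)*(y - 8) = k*y^2 - 8*k*y + y^3 - 8*y^2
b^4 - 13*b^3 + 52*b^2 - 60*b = b*(b - 6)*(b - 5)*(b - 2)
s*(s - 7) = s^2 - 7*s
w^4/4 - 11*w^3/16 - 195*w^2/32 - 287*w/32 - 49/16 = (w/4 + 1/2)*(w - 7)*(w + 1/2)*(w + 7/4)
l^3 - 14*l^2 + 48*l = l*(l - 8)*(l - 6)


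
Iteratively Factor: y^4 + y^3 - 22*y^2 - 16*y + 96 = (y - 2)*(y^3 + 3*y^2 - 16*y - 48) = (y - 2)*(y + 4)*(y^2 - y - 12) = (y - 4)*(y - 2)*(y + 4)*(y + 3)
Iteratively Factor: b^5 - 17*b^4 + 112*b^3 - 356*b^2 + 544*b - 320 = (b - 5)*(b^4 - 12*b^3 + 52*b^2 - 96*b + 64) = (b - 5)*(b - 2)*(b^3 - 10*b^2 + 32*b - 32) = (b - 5)*(b - 4)*(b - 2)*(b^2 - 6*b + 8) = (b - 5)*(b - 4)*(b - 2)^2*(b - 4)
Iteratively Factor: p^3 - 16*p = (p + 4)*(p^2 - 4*p) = (p - 4)*(p + 4)*(p)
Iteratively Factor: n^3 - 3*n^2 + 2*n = (n - 1)*(n^2 - 2*n) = n*(n - 1)*(n - 2)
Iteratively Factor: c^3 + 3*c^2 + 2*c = (c)*(c^2 + 3*c + 2) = c*(c + 2)*(c + 1)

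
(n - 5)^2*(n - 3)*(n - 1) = n^4 - 14*n^3 + 68*n^2 - 130*n + 75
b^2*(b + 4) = b^3 + 4*b^2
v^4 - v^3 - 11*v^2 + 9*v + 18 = (v - 3)*(v - 2)*(v + 1)*(v + 3)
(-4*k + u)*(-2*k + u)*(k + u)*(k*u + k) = 8*k^4*u + 8*k^4 + 2*k^3*u^2 + 2*k^3*u - 5*k^2*u^3 - 5*k^2*u^2 + k*u^4 + k*u^3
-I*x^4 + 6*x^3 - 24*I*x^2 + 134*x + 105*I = (x - 5*I)*(x + 3*I)*(x + 7*I)*(-I*x + 1)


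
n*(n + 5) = n^2 + 5*n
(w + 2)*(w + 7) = w^2 + 9*w + 14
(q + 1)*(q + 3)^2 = q^3 + 7*q^2 + 15*q + 9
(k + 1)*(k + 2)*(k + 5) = k^3 + 8*k^2 + 17*k + 10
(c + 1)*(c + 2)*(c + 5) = c^3 + 8*c^2 + 17*c + 10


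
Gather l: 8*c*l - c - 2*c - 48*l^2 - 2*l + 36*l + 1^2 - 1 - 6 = -3*c - 48*l^2 + l*(8*c + 34) - 6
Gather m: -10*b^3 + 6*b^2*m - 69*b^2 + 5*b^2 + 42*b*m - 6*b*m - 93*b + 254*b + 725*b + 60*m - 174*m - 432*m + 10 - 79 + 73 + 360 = -10*b^3 - 64*b^2 + 886*b + m*(6*b^2 + 36*b - 546) + 364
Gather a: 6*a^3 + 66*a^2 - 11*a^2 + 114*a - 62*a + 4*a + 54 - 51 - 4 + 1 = 6*a^3 + 55*a^2 + 56*a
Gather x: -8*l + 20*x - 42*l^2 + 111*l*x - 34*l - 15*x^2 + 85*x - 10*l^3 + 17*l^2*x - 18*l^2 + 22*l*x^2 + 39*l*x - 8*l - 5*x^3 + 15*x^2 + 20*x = -10*l^3 - 60*l^2 + 22*l*x^2 - 50*l - 5*x^3 + x*(17*l^2 + 150*l + 125)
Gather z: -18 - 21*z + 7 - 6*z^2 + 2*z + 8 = -6*z^2 - 19*z - 3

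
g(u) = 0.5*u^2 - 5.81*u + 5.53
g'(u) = 1.0*u - 5.81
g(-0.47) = 8.37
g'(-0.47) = -6.28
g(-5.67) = 54.55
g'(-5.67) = -11.48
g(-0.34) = 7.56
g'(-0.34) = -6.15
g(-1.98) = 18.99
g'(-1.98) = -7.79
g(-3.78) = 34.64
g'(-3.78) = -9.59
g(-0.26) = 7.07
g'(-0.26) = -6.07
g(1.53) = -2.19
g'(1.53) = -4.28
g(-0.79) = 10.43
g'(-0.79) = -6.60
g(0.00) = 5.53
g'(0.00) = -5.81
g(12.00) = 7.81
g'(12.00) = 6.19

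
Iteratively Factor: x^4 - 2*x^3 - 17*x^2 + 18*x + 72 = (x - 4)*(x^3 + 2*x^2 - 9*x - 18) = (x - 4)*(x - 3)*(x^2 + 5*x + 6) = (x - 4)*(x - 3)*(x + 2)*(x + 3)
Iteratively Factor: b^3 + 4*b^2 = (b)*(b^2 + 4*b) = b*(b + 4)*(b)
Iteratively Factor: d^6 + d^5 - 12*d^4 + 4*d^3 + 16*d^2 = (d)*(d^5 + d^4 - 12*d^3 + 4*d^2 + 16*d) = d*(d + 4)*(d^4 - 3*d^3 + 4*d) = d*(d - 2)*(d + 4)*(d^3 - d^2 - 2*d) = d*(d - 2)^2*(d + 4)*(d^2 + d) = d*(d - 2)^2*(d + 1)*(d + 4)*(d)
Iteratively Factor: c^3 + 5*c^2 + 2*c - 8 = (c + 4)*(c^2 + c - 2) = (c + 2)*(c + 4)*(c - 1)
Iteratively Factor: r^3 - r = (r - 1)*(r^2 + r) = r*(r - 1)*(r + 1)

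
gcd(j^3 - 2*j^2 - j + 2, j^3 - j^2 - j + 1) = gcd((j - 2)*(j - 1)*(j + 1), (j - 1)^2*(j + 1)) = j^2 - 1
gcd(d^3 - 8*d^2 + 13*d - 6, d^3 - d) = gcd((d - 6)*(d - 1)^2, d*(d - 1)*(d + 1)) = d - 1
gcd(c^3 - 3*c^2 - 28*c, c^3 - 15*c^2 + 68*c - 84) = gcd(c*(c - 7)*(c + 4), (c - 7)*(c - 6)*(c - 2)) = c - 7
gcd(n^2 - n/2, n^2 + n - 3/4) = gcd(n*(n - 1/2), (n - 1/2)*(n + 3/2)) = n - 1/2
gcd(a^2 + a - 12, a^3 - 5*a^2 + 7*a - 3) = a - 3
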